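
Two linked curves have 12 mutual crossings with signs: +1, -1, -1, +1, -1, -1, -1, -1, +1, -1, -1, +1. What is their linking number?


Step 1: Count positive crossings: 4
Step 2: Count negative crossings: 8
Step 3: Sum of signs = 4 - 8 = -4
Step 4: Linking number = sum/2 = -4/2 = -2

-2


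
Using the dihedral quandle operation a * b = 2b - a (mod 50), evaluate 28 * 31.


28 * 31 = 2*31 - 28 mod 50
= 62 - 28 mod 50
= 34 mod 50 = 34

34


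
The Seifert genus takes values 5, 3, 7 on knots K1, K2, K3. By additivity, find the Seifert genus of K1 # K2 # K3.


The Seifert genus is additive under connected sum.
Seifert genus(K1 # K2 # K3) = (5) + (3) + (7)
= 15

15


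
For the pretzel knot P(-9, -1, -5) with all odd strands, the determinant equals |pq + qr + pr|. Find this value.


Step 1: Compute pq + qr + pr.
pq = (-9)*(-1) = 9
qr = (-1)*(-5) = 5
pr = (-9)*(-5) = 45
pq + qr + pr = 9 + 5 + 45 = 59
Step 2: Take absolute value.
det(P(-9,-1,-5)) = |59| = 59

59


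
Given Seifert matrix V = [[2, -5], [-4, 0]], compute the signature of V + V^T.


Step 1: V + V^T = [[4, -9], [-9, 0]]
Step 2: trace = 4, det = -81
Step 3: Discriminant = 4^2 - 4*(-81) = 340
Step 4: Eigenvalues: 11.2195, -7.21954
Step 5: Signature = (# positive eigenvalues) - (# negative eigenvalues) = 0

0


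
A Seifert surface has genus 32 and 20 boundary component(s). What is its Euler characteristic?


chi = 2 - 2g - b
= 2 - 2*32 - 20
= 2 - 64 - 20 = -82

-82


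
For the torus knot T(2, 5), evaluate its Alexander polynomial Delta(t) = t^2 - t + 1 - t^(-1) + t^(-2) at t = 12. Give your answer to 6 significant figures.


Substituting t = 12 into Delta(t) = t^2 - t + 1 - t^(-1) + t^(-2):
Term values: (144) + (-12) + (1) + (-0.0833333) + (0.00694444)
Sum = 132.9236111
Rounded to 6 significant figures: 132.924

132.924


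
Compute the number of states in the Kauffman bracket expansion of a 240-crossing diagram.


Each crossing contributes 2 choices (A-smoothing or B-smoothing).
Total states = 2^240 = 1766847064778384329583297500742918515827483896875618958121606201292619776

1766847064778384329583297500742918515827483896875618958121606201292619776


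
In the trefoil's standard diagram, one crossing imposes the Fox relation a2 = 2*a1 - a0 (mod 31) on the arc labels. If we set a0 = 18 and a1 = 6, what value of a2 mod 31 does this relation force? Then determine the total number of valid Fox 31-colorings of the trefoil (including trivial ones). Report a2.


Step 1: Apply the given crossing relation 2*a1 - a0 - a2 = 0 (mod 31).
  a2 = 2*a1 - a0 mod 31
  a2 = 2*6 - 18 mod 31
  a2 = 12 - 18 mod 31
  a2 = -6 mod 31 = 25
Step 2: The trefoil has determinant 3.
  Number of Fox p-colorings (p prime) is p^2 if p = 3, else p.
  Since 31 does not divide 3, only trivial (constant) colorings exist.
  (So the trial a0 = 18, a1 = 6 with a0 != a1 does NOT extend to a valid coloring of the whole trefoil: the other two crossing relations require 3*(a1 - a0) = 0 (mod 31), which fails.)
  Total colorings = 31
Step 3: a2 = 25, total Fox 31-colorings = 31

25


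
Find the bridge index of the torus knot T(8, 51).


The bridge number of T(p,q) is min(p,q).
min(8, 51) = 8

8


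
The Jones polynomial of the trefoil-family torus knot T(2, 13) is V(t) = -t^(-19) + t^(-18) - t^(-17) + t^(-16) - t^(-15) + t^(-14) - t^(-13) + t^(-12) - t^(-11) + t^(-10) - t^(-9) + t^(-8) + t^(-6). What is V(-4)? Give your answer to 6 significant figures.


Substituting t = -4 into V(t) = -t^(-19) + t^(-18) - t^(-17) + t^(-16) - t^(-15) + t^(-14) - t^(-13) + t^(-12) - t^(-11) + t^(-10) - t^(-9) + t^(-8) + t^(-6):
  (-)t^(-19) = 3.63798e-12
  (+)t^(-18) = 1.45519e-11
  (-)t^(-17) = 5.82077e-11
  (+)t^(-16) = 2.32831e-10
  (-)t^(-15) = 9.31323e-10
  (+)t^(-14) = 3.72529e-09
  (-)t^(-13) = 1.49012e-08
  (+)t^(-12) = 5.96046e-08
  (-)t^(-11) = 2.38419e-07
  (+)t^(-10) = 9.53674e-07
  (-)t^(-9) = 3.8147e-06
  (+)t^(-8) = 1.52588e-05
  (+)t^(-6) = 0.000244141
Sum = (3.63798e-12) + (1.45519e-11) + (5.82077e-11) + (2.32831e-10) + (9.31323e-10) + (3.72529e-09) + (1.49012e-08) + (5.96046e-08) + (2.38419e-07) + (9.53674e-07) + (3.8147e-06) + (1.52588e-05) + (0.000244141)
= 0.0002644856759
Rounded to 6 significant figures: 0.000264486

0.000264486


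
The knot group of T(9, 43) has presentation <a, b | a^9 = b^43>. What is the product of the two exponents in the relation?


The relation is a^9 = b^43.
Product of exponents = 9 * 43
= 387

387


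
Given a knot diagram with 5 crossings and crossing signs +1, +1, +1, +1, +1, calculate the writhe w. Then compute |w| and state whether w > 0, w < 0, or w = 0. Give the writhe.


Step 1: Count positive crossings (+1).
Positive crossings: 5
Step 2: Count negative crossings (-1).
Negative crossings: 0
Step 3: Writhe = (positive) - (negative)
w = 5 - 0 = 5
Step 4: |w| = 5, and w is positive

5


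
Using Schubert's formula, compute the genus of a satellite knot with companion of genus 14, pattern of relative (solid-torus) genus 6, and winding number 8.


Schubert: g(satellite) = g_rel(pattern) + |winding| * g(companion),
where g_rel(pattern) is the genus of the pattern relative to the solid torus.
= 6 + 8 * 14
= 6 + 112 = 118

118


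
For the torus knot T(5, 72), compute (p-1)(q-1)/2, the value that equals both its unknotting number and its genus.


For a torus knot T(p,q), both the unknotting number and genus equal (p-1)(q-1)/2.
= (5-1)(72-1)/2
= 4*71/2
= 284/2 = 142

142


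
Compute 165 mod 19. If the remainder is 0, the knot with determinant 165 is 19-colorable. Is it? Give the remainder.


Step 1: A knot is p-colorable if and only if p divides its determinant.
Step 2: Compute 165 mod 19.
165 = 8 * 19 + 13
Step 3: 165 mod 19 = 13
Step 4: The knot is 19-colorable: no

13


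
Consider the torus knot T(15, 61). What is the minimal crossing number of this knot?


For a torus knot T(p, q) with gcd(p,q)=1,
the crossing number is min(p*(q-1), q*(p-1)).
p*(q-1) = 15*60 = 900
q*(p-1) = 61*14 = 854
min(900, 854) = 854

854


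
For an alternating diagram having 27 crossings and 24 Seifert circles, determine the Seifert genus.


For alternating knots, g = (c - s + 1)/2.
= (27 - 24 + 1)/2
= 4/2 = 2

2


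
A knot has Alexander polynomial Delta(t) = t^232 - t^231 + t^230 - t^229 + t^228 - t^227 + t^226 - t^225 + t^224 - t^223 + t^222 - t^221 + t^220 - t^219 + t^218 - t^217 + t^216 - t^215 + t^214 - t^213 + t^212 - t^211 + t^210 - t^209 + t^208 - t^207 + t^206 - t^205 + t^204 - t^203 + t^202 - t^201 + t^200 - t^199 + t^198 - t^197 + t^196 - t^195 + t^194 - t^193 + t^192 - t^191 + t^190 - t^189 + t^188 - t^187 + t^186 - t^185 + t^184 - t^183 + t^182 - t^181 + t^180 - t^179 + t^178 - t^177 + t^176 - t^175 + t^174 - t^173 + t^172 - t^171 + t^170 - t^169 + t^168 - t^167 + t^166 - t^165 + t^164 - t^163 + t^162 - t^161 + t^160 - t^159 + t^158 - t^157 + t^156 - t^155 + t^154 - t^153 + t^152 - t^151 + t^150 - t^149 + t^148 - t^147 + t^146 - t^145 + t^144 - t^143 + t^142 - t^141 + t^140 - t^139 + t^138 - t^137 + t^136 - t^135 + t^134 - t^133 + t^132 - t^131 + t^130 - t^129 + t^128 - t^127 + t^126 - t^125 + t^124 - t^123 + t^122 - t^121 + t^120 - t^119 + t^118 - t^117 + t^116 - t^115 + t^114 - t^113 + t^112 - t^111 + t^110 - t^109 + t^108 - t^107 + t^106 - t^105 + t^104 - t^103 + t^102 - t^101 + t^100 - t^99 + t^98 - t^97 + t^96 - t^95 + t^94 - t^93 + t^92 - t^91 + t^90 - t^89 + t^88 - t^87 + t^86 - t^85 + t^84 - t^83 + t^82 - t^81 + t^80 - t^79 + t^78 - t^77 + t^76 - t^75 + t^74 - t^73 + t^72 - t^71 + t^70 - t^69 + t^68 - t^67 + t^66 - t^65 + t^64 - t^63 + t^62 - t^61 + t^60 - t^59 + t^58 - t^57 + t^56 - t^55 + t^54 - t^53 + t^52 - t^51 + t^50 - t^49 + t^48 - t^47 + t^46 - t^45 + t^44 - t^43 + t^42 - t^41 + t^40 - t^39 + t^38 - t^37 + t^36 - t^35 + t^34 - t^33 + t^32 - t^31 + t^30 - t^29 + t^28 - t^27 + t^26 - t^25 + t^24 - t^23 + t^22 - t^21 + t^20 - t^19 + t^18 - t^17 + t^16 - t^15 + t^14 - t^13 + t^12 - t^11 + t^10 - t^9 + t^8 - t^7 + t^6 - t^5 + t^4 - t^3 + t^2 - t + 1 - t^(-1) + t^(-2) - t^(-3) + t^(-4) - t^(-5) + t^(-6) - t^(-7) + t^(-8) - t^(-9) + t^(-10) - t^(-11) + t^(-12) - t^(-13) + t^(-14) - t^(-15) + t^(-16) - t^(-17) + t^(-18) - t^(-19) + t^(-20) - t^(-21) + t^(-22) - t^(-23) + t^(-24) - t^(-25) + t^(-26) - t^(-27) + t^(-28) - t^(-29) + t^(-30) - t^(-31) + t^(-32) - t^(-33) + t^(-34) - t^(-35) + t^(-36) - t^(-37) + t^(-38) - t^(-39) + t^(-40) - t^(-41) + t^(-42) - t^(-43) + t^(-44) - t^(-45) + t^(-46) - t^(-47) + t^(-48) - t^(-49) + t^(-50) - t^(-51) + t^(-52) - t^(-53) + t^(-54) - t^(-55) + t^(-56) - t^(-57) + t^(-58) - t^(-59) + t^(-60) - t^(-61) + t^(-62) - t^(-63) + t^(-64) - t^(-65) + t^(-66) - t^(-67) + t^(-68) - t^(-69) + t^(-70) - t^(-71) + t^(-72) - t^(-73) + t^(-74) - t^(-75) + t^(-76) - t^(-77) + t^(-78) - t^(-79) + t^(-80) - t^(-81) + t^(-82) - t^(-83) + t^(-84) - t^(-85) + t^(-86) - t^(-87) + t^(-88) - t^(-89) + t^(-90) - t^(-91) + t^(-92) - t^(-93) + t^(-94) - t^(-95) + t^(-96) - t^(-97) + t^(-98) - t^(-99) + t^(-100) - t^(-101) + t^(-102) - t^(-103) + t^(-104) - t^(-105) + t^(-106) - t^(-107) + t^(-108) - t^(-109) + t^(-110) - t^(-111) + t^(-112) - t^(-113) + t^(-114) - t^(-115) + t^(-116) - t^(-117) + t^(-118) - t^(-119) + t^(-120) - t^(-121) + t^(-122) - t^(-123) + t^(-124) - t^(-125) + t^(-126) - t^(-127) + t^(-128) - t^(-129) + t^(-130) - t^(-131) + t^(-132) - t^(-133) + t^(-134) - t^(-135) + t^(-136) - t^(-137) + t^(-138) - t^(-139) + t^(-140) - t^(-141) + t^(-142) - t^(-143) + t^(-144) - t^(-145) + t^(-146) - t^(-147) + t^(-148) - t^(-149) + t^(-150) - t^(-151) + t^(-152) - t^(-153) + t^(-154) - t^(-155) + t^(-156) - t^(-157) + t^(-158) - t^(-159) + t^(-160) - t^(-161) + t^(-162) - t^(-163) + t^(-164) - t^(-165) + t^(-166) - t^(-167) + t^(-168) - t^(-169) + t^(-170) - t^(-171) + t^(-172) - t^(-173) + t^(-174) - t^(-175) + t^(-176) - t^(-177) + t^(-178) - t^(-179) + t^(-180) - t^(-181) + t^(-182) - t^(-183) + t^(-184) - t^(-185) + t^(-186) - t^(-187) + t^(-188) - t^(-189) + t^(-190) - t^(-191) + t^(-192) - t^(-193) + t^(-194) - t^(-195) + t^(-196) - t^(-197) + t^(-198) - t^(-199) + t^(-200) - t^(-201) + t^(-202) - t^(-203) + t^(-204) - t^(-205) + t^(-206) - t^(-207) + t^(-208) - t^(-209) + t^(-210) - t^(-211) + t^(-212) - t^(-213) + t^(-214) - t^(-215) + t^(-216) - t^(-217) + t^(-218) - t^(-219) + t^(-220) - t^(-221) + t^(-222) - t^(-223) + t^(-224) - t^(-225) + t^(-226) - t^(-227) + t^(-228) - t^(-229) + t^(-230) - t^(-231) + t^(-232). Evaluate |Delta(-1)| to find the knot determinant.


Step 1: The polynomial has 465 terms with alternating signs, exponents from 232 down to -232.
Step 2: Substitute t = -1. The i-th term has coefficient (-1)^i and exponent (m-i),
  so its value is (-1)^i * (-1)^(m-i) = (-1)^m = 1 for every i.
Step 3: All 465 terms equal 1, so Delta(-1) = 465 * (1) = 465
Step 4: |Delta(-1)| = 465

465


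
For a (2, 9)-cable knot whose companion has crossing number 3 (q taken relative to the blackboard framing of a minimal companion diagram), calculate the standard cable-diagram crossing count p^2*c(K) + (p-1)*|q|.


Step 1: Each of the c(K) crossings of the companion diagram becomes p*p = p^2 crossings among the p parallel strands, and each of the |q| twists s_1 s_2 ... s_(p-1) adds (p-1) crossings.
  Crossings = p^2 * c(K) + (p-1)*|q|
Step 2: = 2^2 * 3 + (2-1)*9
Step 3: = 4*3 + 1*9
Step 4: = 12 + 9 = 21

21


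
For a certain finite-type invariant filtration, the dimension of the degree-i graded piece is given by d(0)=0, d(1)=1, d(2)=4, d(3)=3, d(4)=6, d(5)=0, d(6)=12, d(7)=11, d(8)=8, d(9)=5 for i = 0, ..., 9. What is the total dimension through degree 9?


Total dimension = d(0) + d(1) + ... + d(9)
= 0 + 1 + 4 + 3 + 6 + 0 + 12 + 11 + 8 + 5
= 50

50


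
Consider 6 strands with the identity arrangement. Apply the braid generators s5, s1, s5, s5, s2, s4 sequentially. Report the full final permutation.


Starting with identity [1, 2, 3, 4, 5, 6].
Apply generators in sequence:
  After s5: [1, 2, 3, 4, 6, 5]
  After s1: [2, 1, 3, 4, 6, 5]
  After s5: [2, 1, 3, 4, 5, 6]
  After s5: [2, 1, 3, 4, 6, 5]
  After s2: [2, 3, 1, 4, 6, 5]
  After s4: [2, 3, 1, 6, 4, 5]
Final permutation: [2, 3, 1, 6, 4, 5]

[2, 3, 1, 6, 4, 5]


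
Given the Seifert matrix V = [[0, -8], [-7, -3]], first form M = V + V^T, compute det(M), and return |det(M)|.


Step 1: Form V + V^T where V = [[0, -8], [-7, -3]]
  V^T = [[0, -7], [-8, -3]]
  V + V^T = [[0, -15], [-15, -6]]
Step 2: det(V + V^T) = 0*(-6) - (-15)*(-15)
  = 0 - 225 = -225
Step 3: Knot determinant = |det(V + V^T)| = |-225| = 225

225


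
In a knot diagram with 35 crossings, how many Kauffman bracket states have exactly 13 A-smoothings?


We choose which 13 of 35 crossings get A-smoothings.
C(35, 13) = 35! / (13! * 22!)
= 1476337800

1476337800


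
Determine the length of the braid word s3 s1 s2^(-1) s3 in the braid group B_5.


The word length counts the number of generators (including inverses).
Listing each generator: s3, s1, s2^(-1), s3
There are 4 generators in this braid word.

4


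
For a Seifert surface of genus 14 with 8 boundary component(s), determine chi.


chi = 2 - 2g - b
= 2 - 2*14 - 8
= 2 - 28 - 8 = -34

-34


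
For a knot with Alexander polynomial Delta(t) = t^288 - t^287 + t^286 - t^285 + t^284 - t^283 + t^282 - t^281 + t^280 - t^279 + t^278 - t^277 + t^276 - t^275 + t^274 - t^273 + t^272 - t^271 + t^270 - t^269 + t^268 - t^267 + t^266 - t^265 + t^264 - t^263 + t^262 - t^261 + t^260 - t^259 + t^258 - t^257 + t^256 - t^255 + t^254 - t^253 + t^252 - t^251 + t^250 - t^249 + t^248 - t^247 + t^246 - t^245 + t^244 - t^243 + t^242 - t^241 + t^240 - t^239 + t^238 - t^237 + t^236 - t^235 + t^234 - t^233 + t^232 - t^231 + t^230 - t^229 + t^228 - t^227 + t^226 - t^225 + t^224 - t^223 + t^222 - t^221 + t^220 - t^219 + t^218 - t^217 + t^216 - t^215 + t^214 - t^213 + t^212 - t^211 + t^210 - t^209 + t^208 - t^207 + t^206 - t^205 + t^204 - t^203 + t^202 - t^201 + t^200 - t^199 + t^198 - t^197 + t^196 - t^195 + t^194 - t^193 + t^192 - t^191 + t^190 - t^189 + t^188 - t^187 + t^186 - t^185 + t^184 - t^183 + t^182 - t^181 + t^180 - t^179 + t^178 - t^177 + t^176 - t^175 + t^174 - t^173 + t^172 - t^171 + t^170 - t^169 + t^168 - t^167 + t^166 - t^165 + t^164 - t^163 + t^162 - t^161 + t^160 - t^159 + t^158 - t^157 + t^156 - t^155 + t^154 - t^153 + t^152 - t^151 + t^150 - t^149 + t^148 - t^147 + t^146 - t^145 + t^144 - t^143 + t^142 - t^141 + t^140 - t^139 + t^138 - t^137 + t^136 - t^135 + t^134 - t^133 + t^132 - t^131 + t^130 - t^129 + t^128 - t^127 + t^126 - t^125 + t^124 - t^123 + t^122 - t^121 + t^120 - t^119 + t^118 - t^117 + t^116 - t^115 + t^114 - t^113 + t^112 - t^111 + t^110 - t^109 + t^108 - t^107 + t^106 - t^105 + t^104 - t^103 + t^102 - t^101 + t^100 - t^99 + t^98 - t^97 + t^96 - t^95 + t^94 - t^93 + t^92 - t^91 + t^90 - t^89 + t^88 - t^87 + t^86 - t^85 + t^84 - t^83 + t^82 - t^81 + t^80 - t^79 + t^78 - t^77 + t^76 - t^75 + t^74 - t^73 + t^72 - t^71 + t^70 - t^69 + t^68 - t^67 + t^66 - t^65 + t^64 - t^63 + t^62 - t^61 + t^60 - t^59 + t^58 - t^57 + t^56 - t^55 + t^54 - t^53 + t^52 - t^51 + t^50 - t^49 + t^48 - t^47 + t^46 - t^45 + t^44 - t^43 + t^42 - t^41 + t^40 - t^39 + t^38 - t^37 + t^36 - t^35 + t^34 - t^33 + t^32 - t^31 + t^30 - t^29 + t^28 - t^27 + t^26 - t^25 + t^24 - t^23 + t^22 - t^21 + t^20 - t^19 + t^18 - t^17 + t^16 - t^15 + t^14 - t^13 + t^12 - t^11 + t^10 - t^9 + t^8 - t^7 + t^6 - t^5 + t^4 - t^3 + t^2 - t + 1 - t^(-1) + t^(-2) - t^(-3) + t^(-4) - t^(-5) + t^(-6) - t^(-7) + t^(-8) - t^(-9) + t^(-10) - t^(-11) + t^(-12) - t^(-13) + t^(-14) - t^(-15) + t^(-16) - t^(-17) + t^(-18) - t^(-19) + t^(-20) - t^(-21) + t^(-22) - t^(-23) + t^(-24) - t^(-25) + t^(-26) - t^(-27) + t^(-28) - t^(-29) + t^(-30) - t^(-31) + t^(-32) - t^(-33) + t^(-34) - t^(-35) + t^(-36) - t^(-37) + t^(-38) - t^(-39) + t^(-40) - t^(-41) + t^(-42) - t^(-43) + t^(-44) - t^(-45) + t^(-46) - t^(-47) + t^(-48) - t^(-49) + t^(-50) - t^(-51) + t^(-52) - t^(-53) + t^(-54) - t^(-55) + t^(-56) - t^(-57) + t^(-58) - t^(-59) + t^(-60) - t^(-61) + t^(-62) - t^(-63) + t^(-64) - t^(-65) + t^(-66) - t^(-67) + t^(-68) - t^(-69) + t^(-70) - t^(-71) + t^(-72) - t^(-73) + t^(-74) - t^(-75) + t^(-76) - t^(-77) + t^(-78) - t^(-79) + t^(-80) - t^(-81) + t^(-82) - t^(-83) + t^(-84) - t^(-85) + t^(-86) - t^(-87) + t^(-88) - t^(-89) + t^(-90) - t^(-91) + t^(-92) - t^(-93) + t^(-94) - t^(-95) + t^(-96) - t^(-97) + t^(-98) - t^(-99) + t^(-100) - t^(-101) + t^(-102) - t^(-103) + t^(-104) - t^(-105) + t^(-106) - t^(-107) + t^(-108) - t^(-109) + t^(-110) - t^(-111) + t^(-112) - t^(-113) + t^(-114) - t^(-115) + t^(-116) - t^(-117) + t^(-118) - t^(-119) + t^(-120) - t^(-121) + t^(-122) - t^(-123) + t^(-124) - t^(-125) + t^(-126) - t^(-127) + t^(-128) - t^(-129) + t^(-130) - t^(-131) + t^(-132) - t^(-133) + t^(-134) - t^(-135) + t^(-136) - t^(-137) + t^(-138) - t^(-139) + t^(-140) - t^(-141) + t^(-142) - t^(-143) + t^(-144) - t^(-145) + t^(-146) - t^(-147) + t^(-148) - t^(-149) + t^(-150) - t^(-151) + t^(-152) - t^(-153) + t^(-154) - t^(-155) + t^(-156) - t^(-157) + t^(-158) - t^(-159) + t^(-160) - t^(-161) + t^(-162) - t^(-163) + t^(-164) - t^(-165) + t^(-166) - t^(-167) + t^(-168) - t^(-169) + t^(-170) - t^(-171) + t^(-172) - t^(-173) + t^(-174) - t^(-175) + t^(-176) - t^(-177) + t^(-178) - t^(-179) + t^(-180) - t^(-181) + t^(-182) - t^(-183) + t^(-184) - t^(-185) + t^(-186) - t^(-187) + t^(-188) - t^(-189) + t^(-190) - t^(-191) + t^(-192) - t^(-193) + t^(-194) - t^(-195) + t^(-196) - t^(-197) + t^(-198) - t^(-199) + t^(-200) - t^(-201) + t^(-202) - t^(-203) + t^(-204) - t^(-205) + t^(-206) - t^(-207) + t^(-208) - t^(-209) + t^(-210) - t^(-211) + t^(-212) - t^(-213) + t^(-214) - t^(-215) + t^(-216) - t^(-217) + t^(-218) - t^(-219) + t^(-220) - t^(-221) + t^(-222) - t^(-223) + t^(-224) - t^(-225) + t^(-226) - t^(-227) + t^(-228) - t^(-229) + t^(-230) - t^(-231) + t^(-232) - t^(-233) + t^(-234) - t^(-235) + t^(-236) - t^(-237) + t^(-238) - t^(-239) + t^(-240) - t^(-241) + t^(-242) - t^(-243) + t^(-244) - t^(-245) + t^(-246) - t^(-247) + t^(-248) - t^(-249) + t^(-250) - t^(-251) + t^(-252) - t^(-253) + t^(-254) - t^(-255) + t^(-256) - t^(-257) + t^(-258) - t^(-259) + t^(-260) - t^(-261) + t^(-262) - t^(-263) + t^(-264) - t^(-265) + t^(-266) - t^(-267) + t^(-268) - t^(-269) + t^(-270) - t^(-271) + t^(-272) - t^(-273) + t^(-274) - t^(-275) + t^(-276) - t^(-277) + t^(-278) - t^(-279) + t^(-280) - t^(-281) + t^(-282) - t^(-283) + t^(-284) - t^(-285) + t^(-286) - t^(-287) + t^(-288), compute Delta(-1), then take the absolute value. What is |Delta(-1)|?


Step 1: The polynomial has 577 terms with alternating signs, exponents from 288 down to -288.
Step 2: Substitute t = -1. The i-th term has coefficient (-1)^i and exponent (m-i),
  so its value is (-1)^i * (-1)^(m-i) = (-1)^m = 1 for every i.
Step 3: All 577 terms equal 1, so Delta(-1) = 577 * (1) = 577
Step 4: |Delta(-1)| = 577

577


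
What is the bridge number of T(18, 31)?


The bridge number of T(p,q) is min(p,q).
min(18, 31) = 18

18


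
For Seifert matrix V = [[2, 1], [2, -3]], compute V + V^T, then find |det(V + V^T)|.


Step 1: Form V + V^T where V = [[2, 1], [2, -3]]
  V^T = [[2, 2], [1, -3]]
  V + V^T = [[4, 3], [3, -6]]
Step 2: det(V + V^T) = 4*(-6) - 3*3
  = -24 - 9 = -33
Step 3: Knot determinant = |det(V + V^T)| = |-33| = 33

33


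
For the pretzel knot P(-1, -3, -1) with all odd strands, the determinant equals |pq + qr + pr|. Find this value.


Step 1: Compute pq + qr + pr.
pq = (-1)*(-3) = 3
qr = (-3)*(-1) = 3
pr = (-1)*(-1) = 1
pq + qr + pr = 3 + 3 + 1 = 7
Step 2: Take absolute value.
det(P(-1,-3,-1)) = |7| = 7

7


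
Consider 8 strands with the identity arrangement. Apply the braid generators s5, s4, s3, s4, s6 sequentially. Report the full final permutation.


Starting with identity [1, 2, 3, 4, 5, 6, 7, 8].
Apply generators in sequence:
  After s5: [1, 2, 3, 4, 6, 5, 7, 8]
  After s4: [1, 2, 3, 6, 4, 5, 7, 8]
  After s3: [1, 2, 6, 3, 4, 5, 7, 8]
  After s4: [1, 2, 6, 4, 3, 5, 7, 8]
  After s6: [1, 2, 6, 4, 3, 7, 5, 8]
Final permutation: [1, 2, 6, 4, 3, 7, 5, 8]

[1, 2, 6, 4, 3, 7, 5, 8]


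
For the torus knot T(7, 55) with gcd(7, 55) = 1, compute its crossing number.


For a torus knot T(p, q) with gcd(p,q)=1,
the crossing number is min(p*(q-1), q*(p-1)).
p*(q-1) = 7*54 = 378
q*(p-1) = 55*6 = 330
min(378, 330) = 330

330


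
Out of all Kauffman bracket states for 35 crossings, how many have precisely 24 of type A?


We choose which 24 of 35 crossings get A-smoothings.
C(35, 24) = 35! / (24! * 11!)
= 417225900

417225900


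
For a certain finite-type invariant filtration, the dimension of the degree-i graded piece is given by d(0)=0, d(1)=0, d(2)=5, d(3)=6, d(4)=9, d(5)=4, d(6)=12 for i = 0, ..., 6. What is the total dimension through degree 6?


Total dimension = d(0) + d(1) + ... + d(6)
= 0 + 0 + 5 + 6 + 9 + 4 + 12
= 36

36


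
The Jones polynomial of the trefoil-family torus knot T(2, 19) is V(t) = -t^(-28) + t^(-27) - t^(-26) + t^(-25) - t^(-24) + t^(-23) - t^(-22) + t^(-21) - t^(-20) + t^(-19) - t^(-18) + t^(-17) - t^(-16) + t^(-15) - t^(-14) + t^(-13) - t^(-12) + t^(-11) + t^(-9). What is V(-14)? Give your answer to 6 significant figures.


Substituting t = -14 into V(t) = -t^(-28) + t^(-27) - t^(-26) + t^(-25) - t^(-24) + t^(-23) - t^(-22) + t^(-21) - t^(-20) + t^(-19) - t^(-18) + t^(-17) - t^(-16) + t^(-15) - t^(-14) + t^(-13) - t^(-12) + t^(-11) + t^(-9):
  (-)t^(-28) = -8.09869e-33
  (+)t^(-27) = -1.13382e-31
  (-)t^(-26) = -1.58734e-30
  (+)t^(-25) = -2.22228e-29
  (-)t^(-24) = -3.11119e-28
  (+)t^(-23) = -4.35567e-27
  (-)t^(-22) = -6.09794e-26
  (+)t^(-21) = -8.53712e-25
  (-)t^(-20) = -1.1952e-23
  (+)t^(-19) = -1.67327e-22
  (-)t^(-18) = -2.34258e-21
  (+)t^(-17) = -3.27962e-20
  (-)t^(-16) = -4.59147e-19
  (+)t^(-15) = -6.42805e-18
  (-)t^(-14) = -8.99927e-17
  (+)t^(-13) = -1.2599e-15
  (-)t^(-12) = -1.76386e-14
  (+)t^(-11) = -2.4694e-13
  (+)t^(-9) = -4.84003e-11
Sum = (-8.09869e-33) + (-1.13382e-31) + (-1.58734e-30) + (-2.22228e-29) + (-3.11119e-28) + (-4.35567e-27) + (-6.09794e-26) + (-8.53712e-25) + (-1.1952e-23) + (-1.67327e-22) + (-2.34258e-21) + (-3.27962e-20) + (-4.59147e-19) + (-6.42805e-18) + (-8.99927e-17) + (-1.2599e-15) + (-1.76386e-14) + (-2.4694e-13) + (-4.84003e-11)
= -4.866619373e-11
Rounded to 6 significant figures: -4.86662e-11

-4.86662e-11


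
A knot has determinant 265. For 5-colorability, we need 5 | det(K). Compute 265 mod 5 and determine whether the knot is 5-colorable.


Step 1: A knot is p-colorable if and only if p divides its determinant.
Step 2: Compute 265 mod 5.
265 = 53 * 5 + 0
Step 3: 265 mod 5 = 0
Step 4: The knot is 5-colorable: yes

0


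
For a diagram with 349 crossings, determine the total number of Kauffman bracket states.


Each crossing contributes 2 choices (A-smoothing or B-smoothing).
Total states = 2^349 = 1146749307995035755805410447651043470398282494584140561868794419693461438044242404035009276555062843277312

1146749307995035755805410447651043470398282494584140561868794419693461438044242404035009276555062843277312


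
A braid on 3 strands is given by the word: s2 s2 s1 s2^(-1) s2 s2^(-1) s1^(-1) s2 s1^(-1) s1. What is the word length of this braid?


The word length counts the number of generators (including inverses).
Listing each generator: s2, s2, s1, s2^(-1), s2, s2^(-1), s1^(-1), s2, s1^(-1), s1
There are 10 generators in this braid word.

10


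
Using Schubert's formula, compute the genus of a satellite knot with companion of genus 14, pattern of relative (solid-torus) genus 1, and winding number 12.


Schubert: g(satellite) = g_rel(pattern) + |winding| * g(companion),
where g_rel(pattern) is the genus of the pattern relative to the solid torus.
= 1 + 12 * 14
= 1 + 168 = 169

169


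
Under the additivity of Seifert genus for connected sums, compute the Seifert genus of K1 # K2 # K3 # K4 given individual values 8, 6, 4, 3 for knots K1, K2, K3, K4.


The Seifert genus is additive under connected sum.
Seifert genus(K1 # K2 # K3 # K4) = (8) + (6) + (4) + (3)
= 21

21


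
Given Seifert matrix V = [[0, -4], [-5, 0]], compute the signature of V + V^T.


Step 1: V + V^T = [[0, -9], [-9, 0]]
Step 2: trace = 0, det = -81
Step 3: Discriminant = 0^2 - 4*(-81) = 324
Step 4: Eigenvalues: 9, -9
Step 5: Signature = (# positive eigenvalues) - (# negative eigenvalues) = 0

0


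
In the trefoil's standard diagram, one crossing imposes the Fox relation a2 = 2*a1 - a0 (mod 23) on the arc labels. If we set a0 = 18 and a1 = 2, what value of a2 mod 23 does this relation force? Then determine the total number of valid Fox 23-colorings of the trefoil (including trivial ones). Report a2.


Step 1: Apply the given crossing relation 2*a1 - a0 - a2 = 0 (mod 23).
  a2 = 2*a1 - a0 mod 23
  a2 = 2*2 - 18 mod 23
  a2 = 4 - 18 mod 23
  a2 = -14 mod 23 = 9
Step 2: The trefoil has determinant 3.
  Number of Fox p-colorings (p prime) is p^2 if p = 3, else p.
  Since 23 does not divide 3, only trivial (constant) colorings exist.
  (So the trial a0 = 18, a1 = 2 with a0 != a1 does NOT extend to a valid coloring of the whole trefoil: the other two crossing relations require 3*(a1 - a0) = 0 (mod 23), which fails.)
  Total colorings = 23
Step 3: a2 = 9, total Fox 23-colorings = 23

9


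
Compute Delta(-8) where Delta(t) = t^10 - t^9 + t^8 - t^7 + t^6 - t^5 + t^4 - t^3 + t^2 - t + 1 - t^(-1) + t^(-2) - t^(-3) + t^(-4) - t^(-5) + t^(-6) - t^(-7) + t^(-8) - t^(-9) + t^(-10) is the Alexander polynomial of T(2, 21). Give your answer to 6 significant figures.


Substituting t = -8 into Delta(t) = t^10 - t^9 + t^8 - t^7 + t^6 - t^5 + t^4 - t^3 + t^2 - t + 1 - t^(-1) + t^(-2) - t^(-3) + t^(-4) - t^(-5) + t^(-6) - t^(-7) + t^(-8) - t^(-9) + t^(-10):
Term values: (1073741824) + (134217728) + (16777216) + (2097152) + (262144) + (32768) + (4096) + (512) + (64) + (8) + (1) + (0.125) + (0.015625) + (0.00195312) + (0.000244141) + (3.05176e-05) + (3.8147e-06) + (4.76837e-07) + (5.96046e-08) + (7.45058e-09) + (9.31323e-10)
Sum = 1227133513
Rounded to 6 significant figures: 1.22713e+09

1.22713e+09


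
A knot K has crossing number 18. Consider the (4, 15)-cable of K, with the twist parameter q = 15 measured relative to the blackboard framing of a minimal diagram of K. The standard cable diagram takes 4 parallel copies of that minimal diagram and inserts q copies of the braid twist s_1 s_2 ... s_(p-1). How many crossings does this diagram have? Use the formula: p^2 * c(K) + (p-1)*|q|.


Step 1: Each of the c(K) crossings of the companion diagram becomes p*p = p^2 crossings among the p parallel strands, and each of the |q| twists s_1 s_2 ... s_(p-1) adds (p-1) crossings.
  Crossings = p^2 * c(K) + (p-1)*|q|
Step 2: = 4^2 * 18 + (4-1)*15
Step 3: = 16*18 + 3*15
Step 4: = 288 + 45 = 333

333


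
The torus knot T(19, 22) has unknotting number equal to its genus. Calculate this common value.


For a torus knot T(p,q), both the unknotting number and genus equal (p-1)(q-1)/2.
= (19-1)(22-1)/2
= 18*21/2
= 378/2 = 189

189


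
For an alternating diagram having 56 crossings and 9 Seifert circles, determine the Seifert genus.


For alternating knots, g = (c - s + 1)/2.
= (56 - 9 + 1)/2
= 48/2 = 24

24


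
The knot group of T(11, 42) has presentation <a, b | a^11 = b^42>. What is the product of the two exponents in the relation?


The relation is a^11 = b^42.
Product of exponents = 11 * 42
= 462

462


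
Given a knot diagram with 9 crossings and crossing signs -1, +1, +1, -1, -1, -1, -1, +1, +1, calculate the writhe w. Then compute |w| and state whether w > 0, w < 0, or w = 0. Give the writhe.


Step 1: Count positive crossings (+1).
Positive crossings: 4
Step 2: Count negative crossings (-1).
Negative crossings: 5
Step 3: Writhe = (positive) - (negative)
w = 4 - 5 = -1
Step 4: |w| = 1, and w is negative

-1


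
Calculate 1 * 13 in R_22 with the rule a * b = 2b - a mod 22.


1 * 13 = 2*13 - 1 mod 22
= 26 - 1 mod 22
= 25 mod 22 = 3

3


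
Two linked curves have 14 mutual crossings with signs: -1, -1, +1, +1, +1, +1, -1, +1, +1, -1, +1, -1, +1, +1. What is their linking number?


Step 1: Count positive crossings: 9
Step 2: Count negative crossings: 5
Step 3: Sum of signs = 9 - 5 = 4
Step 4: Linking number = sum/2 = 4/2 = 2

2


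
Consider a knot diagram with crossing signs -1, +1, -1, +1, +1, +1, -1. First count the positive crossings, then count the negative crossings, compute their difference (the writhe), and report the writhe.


Step 1: Count positive crossings (+1).
Positive crossings: 4
Step 2: Count negative crossings (-1).
Negative crossings: 3
Step 3: Writhe = (positive) - (negative)
w = 4 - 3 = 1
Step 4: |w| = 1, and w is positive

1


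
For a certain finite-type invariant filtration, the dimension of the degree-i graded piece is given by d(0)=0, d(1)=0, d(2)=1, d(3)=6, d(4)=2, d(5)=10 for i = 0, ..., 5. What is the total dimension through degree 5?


Total dimension = d(0) + d(1) + ... + d(5)
= 0 + 0 + 1 + 6 + 2 + 10
= 19

19


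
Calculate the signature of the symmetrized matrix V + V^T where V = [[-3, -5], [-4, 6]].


Step 1: V + V^T = [[-6, -9], [-9, 12]]
Step 2: trace = 6, det = -153
Step 3: Discriminant = 6^2 - 4*(-153) = 648
Step 4: Eigenvalues: 15.7279, -9.72792
Step 5: Signature = (# positive eigenvalues) - (# negative eigenvalues) = 0

0


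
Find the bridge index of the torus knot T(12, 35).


The bridge number of T(p,q) is min(p,q).
min(12, 35) = 12

12


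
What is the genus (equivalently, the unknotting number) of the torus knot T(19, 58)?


For a torus knot T(p,q), both the unknotting number and genus equal (p-1)(q-1)/2.
= (19-1)(58-1)/2
= 18*57/2
= 1026/2 = 513

513


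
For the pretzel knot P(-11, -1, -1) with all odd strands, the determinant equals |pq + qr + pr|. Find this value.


Step 1: Compute pq + qr + pr.
pq = (-11)*(-1) = 11
qr = (-1)*(-1) = 1
pr = (-11)*(-1) = 11
pq + qr + pr = 11 + 1 + 11 = 23
Step 2: Take absolute value.
det(P(-11,-1,-1)) = |23| = 23

23


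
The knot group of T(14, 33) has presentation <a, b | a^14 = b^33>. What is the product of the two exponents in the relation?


The relation is a^14 = b^33.
Product of exponents = 14 * 33
= 462

462


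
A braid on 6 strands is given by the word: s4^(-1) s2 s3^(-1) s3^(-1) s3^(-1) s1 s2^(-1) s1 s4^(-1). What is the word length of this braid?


The word length counts the number of generators (including inverses).
Listing each generator: s4^(-1), s2, s3^(-1), s3^(-1), s3^(-1), s1, s2^(-1), s1, s4^(-1)
There are 9 generators in this braid word.

9


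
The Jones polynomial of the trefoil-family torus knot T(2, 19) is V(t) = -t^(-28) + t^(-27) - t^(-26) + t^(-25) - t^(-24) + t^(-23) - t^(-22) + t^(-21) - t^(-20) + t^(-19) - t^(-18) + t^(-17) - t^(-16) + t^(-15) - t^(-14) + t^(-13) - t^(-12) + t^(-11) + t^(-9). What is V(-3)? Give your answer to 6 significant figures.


Substituting t = -3 into V(t) = -t^(-28) + t^(-27) - t^(-26) + t^(-25) - t^(-24) + t^(-23) - t^(-22) + t^(-21) - t^(-20) + t^(-19) - t^(-18) + t^(-17) - t^(-16) + t^(-15) - t^(-14) + t^(-13) - t^(-12) + t^(-11) + t^(-9):
  (-)t^(-28) = -4.37124e-14
  (+)t^(-27) = -1.31137e-13
  (-)t^(-26) = -3.93412e-13
  (+)t^(-25) = -1.18024e-12
  (-)t^(-24) = -3.54071e-12
  (+)t^(-23) = -1.06221e-11
  (-)t^(-22) = -3.18664e-11
  (+)t^(-21) = -9.55991e-11
  (-)t^(-20) = -2.86797e-10
  (+)t^(-19) = -8.60392e-10
  (-)t^(-18) = -2.58117e-09
  (+)t^(-17) = -7.74352e-09
  (-)t^(-16) = -2.32306e-08
  (+)t^(-15) = -6.96917e-08
  (-)t^(-14) = -2.09075e-07
  (+)t^(-13) = -6.27225e-07
  (-)t^(-12) = -1.88168e-06
  (+)t^(-11) = -5.64503e-06
  (+)t^(-9) = -5.08053e-05
Sum = (-4.37124e-14) + (-1.31137e-13) + (-3.93412e-13) + (-1.18024e-12) + (-3.54071e-12) + (-1.06221e-11) + (-3.18664e-11) + (-9.55991e-11) + (-2.86797e-10) + (-8.60392e-10) + (-2.58117e-09) + (-7.74352e-09) + (-2.32306e-08) + (-6.96917e-08) + (-2.09075e-07) + (-6.27225e-07) + (-1.88168e-06) + (-5.64503e-06) + (-5.08053e-05)
= -5.927280731e-05
Rounded to 6 significant figures: -5.92728e-05

-5.92728e-05


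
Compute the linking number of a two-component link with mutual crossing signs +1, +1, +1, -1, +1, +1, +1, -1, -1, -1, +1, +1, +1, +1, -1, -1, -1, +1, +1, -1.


Step 1: Count positive crossings: 12
Step 2: Count negative crossings: 8
Step 3: Sum of signs = 12 - 8 = 4
Step 4: Linking number = sum/2 = 4/2 = 2

2


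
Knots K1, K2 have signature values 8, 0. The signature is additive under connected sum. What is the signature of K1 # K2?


The signature is additive under connected sum.
signature(K1 # K2) = (8) + (0)
= 8

8


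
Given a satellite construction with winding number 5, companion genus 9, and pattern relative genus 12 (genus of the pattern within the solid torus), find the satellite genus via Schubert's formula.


Schubert: g(satellite) = g_rel(pattern) + |winding| * g(companion),
where g_rel(pattern) is the genus of the pattern relative to the solid torus.
= 12 + 5 * 9
= 12 + 45 = 57

57


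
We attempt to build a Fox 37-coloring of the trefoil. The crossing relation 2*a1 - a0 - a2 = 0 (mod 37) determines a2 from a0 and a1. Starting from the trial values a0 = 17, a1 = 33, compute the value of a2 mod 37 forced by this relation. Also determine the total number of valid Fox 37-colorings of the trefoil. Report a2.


Step 1: Apply the given crossing relation 2*a1 - a0 - a2 = 0 (mod 37).
  a2 = 2*a1 - a0 mod 37
  a2 = 2*33 - 17 mod 37
  a2 = 66 - 17 mod 37
  a2 = 49 mod 37 = 12
Step 2: The trefoil has determinant 3.
  Number of Fox p-colorings (p prime) is p^2 if p = 3, else p.
  Since 37 does not divide 3, only trivial (constant) colorings exist.
  (So the trial a0 = 17, a1 = 33 with a0 != a1 does NOT extend to a valid coloring of the whole trefoil: the other two crossing relations require 3*(a1 - a0) = 0 (mod 37), which fails.)
  Total colorings = 37
Step 3: a2 = 12, total Fox 37-colorings = 37

12


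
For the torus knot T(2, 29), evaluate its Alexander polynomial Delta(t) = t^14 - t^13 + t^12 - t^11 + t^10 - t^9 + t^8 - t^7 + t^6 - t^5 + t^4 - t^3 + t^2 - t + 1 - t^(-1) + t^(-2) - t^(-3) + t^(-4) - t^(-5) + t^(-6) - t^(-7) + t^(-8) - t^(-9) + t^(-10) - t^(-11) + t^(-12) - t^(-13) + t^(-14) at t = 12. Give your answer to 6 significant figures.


Substituting t = 12 into Delta(t) = t^14 - t^13 + t^12 - t^11 + t^10 - t^9 + t^8 - t^7 + t^6 - t^5 + t^4 - t^3 + t^2 - t + 1 - t^(-1) + t^(-2) - t^(-3) + t^(-4) - t^(-5) + t^(-6) - t^(-7) + t^(-8) - t^(-9) + t^(-10) - t^(-11) + t^(-12) - t^(-13) + t^(-14):
Term values: (1283918464548864) + (-106993205379072) + (8916100448256) + (-743008370688) + (61917364224) + (-5159780352) + (429981696) + (-35831808) + (2985984) + (-248832) + (20736) + (-1728) + (144) + (-12) + (1) + (-0.0833333) + (0.00694444) + (-0.000578704) + (4.82253e-05) + (-4.01878e-06) + (3.34898e-07) + (-2.79082e-08) + (2.32568e-09) + (-1.93807e-10) + (1.61506e-11) + (-1.34588e-12) + (1.12157e-13) + (-9.34639e-15) + (7.78866e-16)
Sum = 1.185155506e+15
Rounded to 6 significant figures: 1.18516e+15

1.18516e+15


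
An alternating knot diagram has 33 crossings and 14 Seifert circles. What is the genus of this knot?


For alternating knots, g = (c - s + 1)/2.
= (33 - 14 + 1)/2
= 20/2 = 10

10


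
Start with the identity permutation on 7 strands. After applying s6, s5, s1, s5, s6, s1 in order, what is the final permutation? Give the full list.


Starting with identity [1, 2, 3, 4, 5, 6, 7].
Apply generators in sequence:
  After s6: [1, 2, 3, 4, 5, 7, 6]
  After s5: [1, 2, 3, 4, 7, 5, 6]
  After s1: [2, 1, 3, 4, 7, 5, 6]
  After s5: [2, 1, 3, 4, 5, 7, 6]
  After s6: [2, 1, 3, 4, 5, 6, 7]
  After s1: [1, 2, 3, 4, 5, 6, 7]
Final permutation: [1, 2, 3, 4, 5, 6, 7]

[1, 2, 3, 4, 5, 6, 7]


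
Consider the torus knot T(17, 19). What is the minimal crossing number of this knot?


For a torus knot T(p, q) with gcd(p,q)=1,
the crossing number is min(p*(q-1), q*(p-1)).
p*(q-1) = 17*18 = 306
q*(p-1) = 19*16 = 304
min(306, 304) = 304

304


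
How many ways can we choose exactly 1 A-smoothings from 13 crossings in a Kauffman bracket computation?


We choose which 1 of 13 crossings get A-smoothings.
C(13, 1) = 13! / (1! * 12!)
= 13

13


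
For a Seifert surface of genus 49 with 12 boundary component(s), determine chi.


chi = 2 - 2g - b
= 2 - 2*49 - 12
= 2 - 98 - 12 = -108

-108


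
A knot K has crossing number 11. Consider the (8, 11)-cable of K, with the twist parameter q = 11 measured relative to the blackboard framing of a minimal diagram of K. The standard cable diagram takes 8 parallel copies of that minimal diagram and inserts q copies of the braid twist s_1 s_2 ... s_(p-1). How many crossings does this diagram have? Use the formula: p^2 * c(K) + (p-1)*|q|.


Step 1: Each of the c(K) crossings of the companion diagram becomes p*p = p^2 crossings among the p parallel strands, and each of the |q| twists s_1 s_2 ... s_(p-1) adds (p-1) crossings.
  Crossings = p^2 * c(K) + (p-1)*|q|
Step 2: = 8^2 * 11 + (8-1)*11
Step 3: = 64*11 + 7*11
Step 4: = 704 + 77 = 781

781


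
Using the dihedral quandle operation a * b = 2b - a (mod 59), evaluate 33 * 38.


33 * 38 = 2*38 - 33 mod 59
= 76 - 33 mod 59
= 43 mod 59 = 43

43


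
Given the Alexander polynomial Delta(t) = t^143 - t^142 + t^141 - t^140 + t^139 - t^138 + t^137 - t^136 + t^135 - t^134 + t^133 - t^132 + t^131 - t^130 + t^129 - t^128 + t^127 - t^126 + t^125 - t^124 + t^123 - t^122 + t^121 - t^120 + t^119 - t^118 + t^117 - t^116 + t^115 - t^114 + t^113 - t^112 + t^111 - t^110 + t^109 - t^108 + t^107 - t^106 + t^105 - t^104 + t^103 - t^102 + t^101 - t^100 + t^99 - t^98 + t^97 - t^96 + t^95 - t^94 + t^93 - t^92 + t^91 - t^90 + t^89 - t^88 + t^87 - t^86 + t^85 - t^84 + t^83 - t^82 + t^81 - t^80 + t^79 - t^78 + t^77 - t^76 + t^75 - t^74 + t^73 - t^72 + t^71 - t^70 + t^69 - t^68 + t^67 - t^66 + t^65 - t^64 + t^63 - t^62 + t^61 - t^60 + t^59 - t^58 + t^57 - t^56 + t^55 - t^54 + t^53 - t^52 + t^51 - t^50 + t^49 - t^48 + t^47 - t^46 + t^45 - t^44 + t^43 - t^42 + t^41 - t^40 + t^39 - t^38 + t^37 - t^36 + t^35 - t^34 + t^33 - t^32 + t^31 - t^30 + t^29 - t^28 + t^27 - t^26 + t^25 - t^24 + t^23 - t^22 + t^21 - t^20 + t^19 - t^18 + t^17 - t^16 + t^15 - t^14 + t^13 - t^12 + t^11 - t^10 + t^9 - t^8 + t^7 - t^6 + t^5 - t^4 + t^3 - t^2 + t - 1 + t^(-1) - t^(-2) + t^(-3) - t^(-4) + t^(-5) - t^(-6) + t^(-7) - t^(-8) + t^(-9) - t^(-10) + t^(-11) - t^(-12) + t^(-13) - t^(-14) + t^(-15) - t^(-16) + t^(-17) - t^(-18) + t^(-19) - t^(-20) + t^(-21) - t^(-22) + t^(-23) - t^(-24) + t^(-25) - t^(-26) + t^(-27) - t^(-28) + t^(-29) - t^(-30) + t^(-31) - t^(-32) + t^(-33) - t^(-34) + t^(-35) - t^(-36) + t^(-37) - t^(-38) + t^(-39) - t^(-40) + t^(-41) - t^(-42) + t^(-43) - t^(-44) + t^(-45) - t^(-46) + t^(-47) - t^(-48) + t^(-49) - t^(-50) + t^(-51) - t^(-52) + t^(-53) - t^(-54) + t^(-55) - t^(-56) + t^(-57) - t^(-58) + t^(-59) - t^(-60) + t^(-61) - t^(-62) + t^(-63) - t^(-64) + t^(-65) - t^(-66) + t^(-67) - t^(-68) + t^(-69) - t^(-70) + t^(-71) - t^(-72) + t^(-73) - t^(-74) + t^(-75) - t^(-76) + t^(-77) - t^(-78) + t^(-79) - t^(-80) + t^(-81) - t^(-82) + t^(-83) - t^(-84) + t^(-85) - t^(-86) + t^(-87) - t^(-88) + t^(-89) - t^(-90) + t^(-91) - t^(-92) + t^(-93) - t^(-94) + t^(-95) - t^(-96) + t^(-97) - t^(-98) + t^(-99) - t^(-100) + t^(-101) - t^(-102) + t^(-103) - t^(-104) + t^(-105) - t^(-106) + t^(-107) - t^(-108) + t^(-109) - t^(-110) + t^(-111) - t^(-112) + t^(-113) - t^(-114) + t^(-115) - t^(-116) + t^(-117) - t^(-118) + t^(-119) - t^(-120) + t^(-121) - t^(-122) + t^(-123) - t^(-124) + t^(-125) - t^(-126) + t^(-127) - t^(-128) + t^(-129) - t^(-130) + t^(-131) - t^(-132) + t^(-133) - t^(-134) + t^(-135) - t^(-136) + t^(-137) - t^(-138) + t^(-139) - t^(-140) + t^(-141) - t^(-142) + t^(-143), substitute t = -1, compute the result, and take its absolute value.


Step 1: The polynomial has 287 terms with alternating signs, exponents from 143 down to -143.
Step 2: Substitute t = -1. The i-th term has coefficient (-1)^i and exponent (m-i),
  so its value is (-1)^i * (-1)^(m-i) = (-1)^m = -1 for every i.
Step 3: All 287 terms equal -1, so Delta(-1) = 287 * (-1) = -287
Step 4: |Delta(-1)| = 287

287


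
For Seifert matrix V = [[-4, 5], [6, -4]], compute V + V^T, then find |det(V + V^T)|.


Step 1: Form V + V^T where V = [[-4, 5], [6, -4]]
  V^T = [[-4, 6], [5, -4]]
  V + V^T = [[-8, 11], [11, -8]]
Step 2: det(V + V^T) = (-8)*(-8) - 11*11
  = 64 - 121 = -57
Step 3: Knot determinant = |det(V + V^T)| = |-57| = 57

57
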